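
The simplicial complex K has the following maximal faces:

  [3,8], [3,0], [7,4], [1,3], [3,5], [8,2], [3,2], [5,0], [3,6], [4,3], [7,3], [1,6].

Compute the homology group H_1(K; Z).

H_1 ≅ Z^4.

K has 9 vertices, 12 edges.
rank ∂_1 = 8, rank ∂_2 = 0 ⇒ b_1 = 12 − 8 − 0 = 4. So H_1 = Z^4.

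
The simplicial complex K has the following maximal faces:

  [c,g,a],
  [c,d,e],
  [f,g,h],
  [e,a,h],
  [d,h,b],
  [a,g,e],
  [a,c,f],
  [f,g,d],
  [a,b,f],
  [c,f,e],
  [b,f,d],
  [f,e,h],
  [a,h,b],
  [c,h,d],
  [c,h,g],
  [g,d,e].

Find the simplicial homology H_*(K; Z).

Fix the vertex order a < b < c < d < e < f < g < h and write every simplex with vertices in increasing order. Then dim K = 2 and the simplices of K are:

  0-simplices (8): a, b, c, d, e, f, g, h
  1-simplices (24): ab, ac, ae, af, ag, ah, bd, bf, bh, cd, ce, cf, cg, ch, de, df, dg, dh, ef, eg, eh, fg, fh, gh
  2-simplices (16): abf, abh, acf, acg, aeg, aeh, bdf, bdh, cde, cdh, cef, cgh, deg, dfg, efh, fgh

Hence C_0 ≅ Z^8, C_1 ≅ Z^24, C_2 ≅ Z^16.

Boundary ∂_1: C_1 → C_0 maps an edge to its endpoints' difference, ∂[p,q] = q − p.
As a 8×24 matrix over Z this has rank 7, with invariant factors (1,1,1,1,1,1,1).

Boundary ∂_2: C_2 → C_1 acts by ∂[p,q,r] = [q,r] − [p,r] + [p,q]. For instance
  ∂bdh = dh − bh + bd,
  ∂bdf = df − bf + bd.
As a 24×16 matrix over Z this has rank 15, with invariant factors (1,1,1,1,1,1,1,1,1,1,1,1,1,1,1).

Now H_k = ker ∂_k / im ∂_{k+1}, so:

  H_0: rank C_0 − rank ∂_1 = 8 − 7 = 1, and the invariant factors of ∂_1 are all 1, so H_0 = Z.
  H_1: rank ker ∂_1 − rank ∂_2 = (24 − 7) − 15 = 2, and the invariant factors of ∂_2 are all 1, so H_1 = Z^2.
  H_2: rank ker ∂_2 − rank ∂_3 = (16 − 15) − 0 = 1, and there is no ∂_3, so H_2 = Z.

As a check, the Euler characteristic is 8 − 24 + 16 = 0, which agrees with 1 − 2 + 1 = 0.
(K is a triangulation of the torus T^2.)

H_0 = Z,  H_1 = Z^2,  H_2 = Z.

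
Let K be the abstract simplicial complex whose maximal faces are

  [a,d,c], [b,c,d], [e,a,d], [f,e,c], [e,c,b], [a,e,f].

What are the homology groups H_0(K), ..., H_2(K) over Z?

Fix the vertex order a < b < c < d < e < f and write every simplex with vertices in increasing order. Then dim K = 2 and the simplices of K are:

  0-simplices (6): a, b, c, d, e, f
  1-simplices (12): ac, ad, ae, af, bc, bd, be, cd, ce, cf, de, ef
  2-simplices (6): acd, ade, aef, bcd, bce, cef

so the chain groups are C_0 ≅ Z^6, C_1 ≅ Z^12, C_2 ≅ Z^6.

∂_1: C_1 → C_0 is given by ∂[p,q] = [q] − [p]. For instance
  ∂ce = e − c.
This gives a 6×12 integer matrix of rank 5; reducing to Smith normal form yields diagonal entries (1,1,1,1,1).

The boundary map ∂_2: C_2 → C_1 sends each 2-simplex [p,q,r] to [q,r] − [p,r] + [p,q]. For instance
  ∂ade = de − ae + ad,
  ∂aef = ef − af + ae.
The resulting 12×6 matrix has rank 6, and its Smith normal form has invariant factors (1,1,1,1,1,1).

Now H_k = ker ∂_k / im ∂_{k+1}, so:

  H_0: rank C_0 − rank ∂_1 = 6 − 5 = 1, and the invariant factors of ∂_1 are all 1, so H_0 = Z.
  H_1: rank ker ∂_1 − rank ∂_2 = (12 − 5) − 6 = 1, and the invariant factors of ∂_2 are all 1, so H_1 = Z.
  H_2: rank ker ∂_2 − rank ∂_3 = (6 − 6) − 0 = 0, and there is no ∂_3, so H_2 = 0.

(K is a triangulation of the cylinder S^1 x I.)

H_0 ≅ Z,  H_1 ≅ Z,  H_2 = 0.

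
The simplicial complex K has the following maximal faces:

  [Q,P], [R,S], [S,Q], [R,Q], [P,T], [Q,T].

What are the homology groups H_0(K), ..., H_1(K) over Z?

K has 5 vertices, 6 edges.
rank ∂_0 = 0, rank ∂_1 = 4 ⇒ b_0 = 5 − 0 − 4 = 1; all invariant factors of ∂_1 are 1 so no torsion. So H_0 ≅ Z.
rank ∂_1 = 4, rank ∂_2 = 0 ⇒ b_1 = 6 − 4 − 0 = 2. So H_1 ≅ Z^2.

H_0 ≅ Z,  H_1 ≅ Z^2.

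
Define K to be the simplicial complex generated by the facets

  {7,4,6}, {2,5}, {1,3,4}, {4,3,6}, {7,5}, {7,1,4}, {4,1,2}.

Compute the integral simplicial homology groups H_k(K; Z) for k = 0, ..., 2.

H_0 = Z,  H_1 = Z,  H_2 = 0.

We work with the vertex ordering 1 < 2 < 3 < 4 < 5 < 6 < 7. The simplices of K, each written with vertices in increasing order, are:

  0-simplices (7): [1], [2], [3], [4], [5], [6], [7]
  1-simplices (12): [1,2], [1,3], [1,4], [1,7], [2,4], [2,5], [3,4], [3,6], [4,6], [4,7], [5,7], [6,7]
  2-simplices (5): [1,2,4], [1,3,4], [1,4,7], [3,4,6], [4,6,7]

giving chain groups C_0 ≅ Z^7, C_1 ≅ Z^12, C_2 ≅ Z^5.

Boundary ∂_1: C_1 → C_0 is given by ∂[p,q] = [q] − [p].
The 7×12 boundary matrix has rank 6 and Smith normal form diag(1,1,1,1,1,1).

The boundary map ∂_2: C_2 → C_1 acts by ∂[p,q,r] = [q,r] − [p,r] + [p,q]. For instance
  ∂[3,4,6] = [4,6] − [3,6] + [3,4],
  ∂[1,3,4] = [3,4] − [1,4] + [1,3].
The 12×5 boundary matrix has rank 5 and Smith normal form diag(1,1,1,1,1).

Now H_k = ker ∂_k / im ∂_{k+1}, so:

  H_0: rank C_0 − rank ∂_1 = 7 − 6 = 1, and the invariant factors of ∂_1 are all 1, so H_0 ≅ Z.
  H_1: rank ker ∂_1 − rank ∂_2 = (12 − 6) − 5 = 1, and the invariant factors of ∂_2 are all 1, so H_1 ≅ Z.
  H_2: rank ker ∂_2 − rank ∂_3 = (5 − 5) − 0 = 0, and there is no ∂_3, so H_2 ≅ 0.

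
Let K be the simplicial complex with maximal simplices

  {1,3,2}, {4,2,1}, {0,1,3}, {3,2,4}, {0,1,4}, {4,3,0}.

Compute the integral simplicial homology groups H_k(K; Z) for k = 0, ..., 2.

We work with the vertex ordering 0 < 1 < 2 < 3 < 4. The simplices of K, each written with vertices in increasing order, are:

  0-simplices (5): [0], [1], [2], [3], [4]
  1-simplices (9): [0,1], [0,3], [0,4], [1,2], [1,3], [1,4], [2,3], [2,4], [3,4]
  2-simplices (6): [0,1,3], [0,1,4], [0,3,4], [1,2,3], [1,2,4], [2,3,4]

Hence C_0 ≅ Z^5, C_1 ≅ Z^9, C_2 ≅ Z^6.

Boundary ∂_1: C_1 → C_0 maps an edge to its endpoints' difference, ∂[p,q] = q − p. For instance
  ∂[0,4] = [4] − [0].
The resulting 5×9 matrix has rank 4, and its Smith normal form has invariant factors (1,1,1,1).

∂_2: C_2 → C_1 maps a triangle to the signed sum of its edges. For instance
  ∂[0,1,4] = [1,4] − [0,4] + [0,1],
  ∂[1,2,3] = [2,3] − [1,3] + [1,2].
The resulting 9×6 matrix has rank 5, and its Smith normal form has invariant factors (1,1,1,1,1).

From H_k ≅ ker(∂_k) / im(∂_{k+1}) we obtain:

  H_0: rank C_0 − rank ∂_1 = 5 − 4 = 1, and the invariant factors of ∂_1 are all 1, so H_0 = Z.
  H_1: rank ker ∂_1 − rank ∂_2 = (9 − 4) − 5 = 0, and the invariant factors of ∂_2 are all 1, so H_1 = 0.
  H_2: rank ker ∂_2 − rank ∂_3 = (6 − 5) − 0 = 1, and there is no ∂_3, so H_2 = Z.

As a check, the Euler characteristic is 5 − 9 + 6 = 2, which agrees with 1 − 0 + 1 = 2.
(K is a triangulation of the 2-sphere S^2.)

H_0 = Z,  H_1 = 0,  H_2 = Z.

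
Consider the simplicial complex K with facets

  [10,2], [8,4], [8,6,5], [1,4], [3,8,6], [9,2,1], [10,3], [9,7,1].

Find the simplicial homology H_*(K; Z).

We work with the vertex ordering 1 < 2 < 3 < 4 < 5 < 6 < 7 < 8 < 9 < 10. The simplices of K, each written with vertices in increasing order, are:

  0-simplices (10): [1], [2], [3], [4], [5], [6], [7], [8], [9], [10]
  1-simplices (14): [1,2], [1,4], [1,7], [1,9], [2,9], [2,10], [3,6], [3,8], [3,10], [4,8], [5,6], [5,8], [6,8], [7,9]
  2-simplices (4): [1,2,9], [1,7,9], [3,6,8], [5,6,8]

Hence C_0 ≅ Z^10, C_1 ≅ Z^14, C_2 ≅ Z^4.

The boundary map ∂_1: C_1 → C_0 maps an edge to its endpoints' difference, ∂[p,q] = q − p.
This gives a 10×14 integer matrix of rank 9; reducing to Smith normal form yields diagonal entries (1,1,1,1,1,1,1,1,1).

Boundary ∂_2: C_2 → C_1 maps a triangle to the signed sum of its edges. For instance
  ∂[3,6,8] = [6,8] − [3,8] + [3,6],
  ∂[1,2,9] = [2,9] − [1,9] + [1,2].
The 14×4 boundary matrix has rank 4 and Smith normal form diag(1,1,1,1).

Computing H_k = (kernel of ∂_k) / (image of ∂_{k+1}):

  H_0: rank C_0 − rank ∂_1 = 10 − 9 = 1, and the invariant factors of ∂_1 are all 1, so H_0 ≅ Z.
  H_1: rank ker ∂_1 − rank ∂_2 = (14 − 9) − 4 = 1, and the invariant factors of ∂_2 are all 1, so H_1 ≅ Z.
  H_2: rank ker ∂_2 − rank ∂_3 = (4 − 4) − 0 = 0, and there is no ∂_3, so H_2 ≅ 0.

As a check, the Euler characteristic is 10 − 14 + 4 = 0, which agrees with 1 − 1 + 0 = 0.

H_0 ≅ Z,  H_1 ≅ Z,  H_2 = 0.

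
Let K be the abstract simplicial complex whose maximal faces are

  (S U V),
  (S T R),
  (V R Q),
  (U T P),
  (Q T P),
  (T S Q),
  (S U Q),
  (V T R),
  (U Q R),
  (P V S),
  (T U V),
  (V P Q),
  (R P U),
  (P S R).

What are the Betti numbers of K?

Fix the vertex order P < Q < R < S < T < U < V and write every simplex with vertices in increasing order. Then dim K = 2 and the simplices of K are:

  0-simplices (7): P, Q, R, S, T, U, V
  1-simplices (21): PQ, PR, PS, PT, PU, PV, QR, QS, QT, QU, QV, RS, RT, RU, RV, ST, SU, SV, TU, TV, UV
  2-simplices (14): PQT, PQV, PRS, PRU, PSV, PTU, QRU, QRV, QST, QSU, RST, RTV, SUV, TUV

giving chain groups C_0 ≅ Z^7, C_1 ≅ Z^21, C_2 ≅ Z^14.

∂_1: C_1 → C_0 maps an edge to its endpoints' difference, ∂[p,q] = q − p.
This gives a 7×21 integer matrix of rank 6; reducing to Smith normal form yields diagonal entries (1,1,1,1,1,1).

∂_2: C_2 → C_1 acts by ∂[p,q,r] = [q,r] − [p,r] + [p,q]. For instance
  ∂QST = ST − QT + QS,
  ∂PRS = RS − PS + PR.
The resulting 21×14 matrix has rank 13, and its Smith normal form has invariant factors (1,1,1,1,1,1,1,1,1,1,1,1,1).

Computing H_k = (kernel of ∂_k) / (image of ∂_{k+1}):

  H_0: rank C_0 − rank ∂_1 = 7 − 6 = 1, and the invariant factors of ∂_1 are all 1, so H_0 = Z.
  H_1: rank ker ∂_1 − rank ∂_2 = (21 − 6) − 13 = 2, and the invariant factors of ∂_2 are all 1, so H_1 = Z^2.
  H_2: rank ker ∂_2 − rank ∂_3 = (14 − 13) − 0 = 1, and there is no ∂_3, so H_2 = Z.

As a check, the Euler characteristic is 7 − 21 + 14 = 0, which agrees with 1 − 2 + 1 = 0.

Hence the Betti numbers are b_0 = 1, b_1 = 2, b_2 = 1.

b_0 = 1, b_1 = 2, b_2 = 1.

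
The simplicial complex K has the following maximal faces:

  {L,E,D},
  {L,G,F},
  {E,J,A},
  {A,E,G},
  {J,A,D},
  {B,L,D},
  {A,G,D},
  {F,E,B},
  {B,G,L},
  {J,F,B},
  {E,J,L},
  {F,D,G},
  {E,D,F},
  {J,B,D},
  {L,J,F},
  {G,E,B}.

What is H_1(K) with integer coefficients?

K has 8 vertices, 24 edges, 16 triangles.
rank ∂_1 = 7, rank ∂_2 = 15 ⇒ b_1 = 24 − 7 − 15 = 2; all invariant factors of ∂_2 are 1 so no torsion. So H_1 = Z^2.

H_1 = Z^2.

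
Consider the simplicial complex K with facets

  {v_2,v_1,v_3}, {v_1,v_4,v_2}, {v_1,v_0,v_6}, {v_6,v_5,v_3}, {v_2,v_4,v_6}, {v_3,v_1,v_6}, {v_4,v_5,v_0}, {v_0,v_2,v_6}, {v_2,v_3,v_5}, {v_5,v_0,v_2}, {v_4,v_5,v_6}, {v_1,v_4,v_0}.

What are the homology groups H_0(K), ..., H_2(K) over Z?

K has 7 vertices, 18 edges, 12 triangles.
rank ∂_0 = 0, rank ∂_1 = 6 ⇒ b_0 = 7 − 0 − 6 = 1; all invariant factors of ∂_1 are 1 so no torsion. So H_0 = Z.
rank ∂_1 = 6, rank ∂_2 = 12 ⇒ b_1 = 18 − 6 − 12 = 0; ∂_2 has invariant factor(s) [2] giving torsion. So H_1 = Z/2.
rank ∂_2 = 12, rank ∂_3 = 0 ⇒ b_2 = 12 − 12 − 0 = 0. So H_2 = 0.

H_0 = Z,  H_1 = Z/2,  H_2 = 0.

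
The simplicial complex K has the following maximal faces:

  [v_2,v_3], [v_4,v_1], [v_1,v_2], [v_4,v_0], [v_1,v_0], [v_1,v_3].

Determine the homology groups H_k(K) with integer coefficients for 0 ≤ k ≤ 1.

Fix the vertex order v_0 < v_1 < v_2 < v_3 < v_4 and write every simplex with vertices in increasing order. Then dim K = 1 and the simplices of K are:

  0-simplices (5): [v_0], [v_1], [v_2], [v_3], [v_4]
  1-simplices (6): [v_0,v_1], [v_0,v_4], [v_1,v_2], [v_1,v_3], [v_1,v_4], [v_2,v_3]

so the chain groups are C_0 ≅ Z^5, C_1 ≅ Z^6.

∂_1: C_1 → C_0 is given by ∂[p,q] = [q] − [p].
The resulting 5×6 matrix has rank 4, and its Smith normal form has invariant factors (1,1,1,1).

From H_k ≅ ker(∂_k) / im(∂_{k+1}) we obtain:

  H_0: rank C_0 − rank ∂_1 = 5 − 4 = 1, and the invariant factors of ∂_1 are all 1, so H_0 = Z.
  H_1: rank ker ∂_1 − rank ∂_2 = (6 − 4) − 0 = 2, and there is no ∂_2, so H_1 = Z^2.

As a check, the Euler characteristic is 5 − 6 = -1, which agrees with 1 − 2 = -1.

H_0 = Z,  H_1 = Z^2.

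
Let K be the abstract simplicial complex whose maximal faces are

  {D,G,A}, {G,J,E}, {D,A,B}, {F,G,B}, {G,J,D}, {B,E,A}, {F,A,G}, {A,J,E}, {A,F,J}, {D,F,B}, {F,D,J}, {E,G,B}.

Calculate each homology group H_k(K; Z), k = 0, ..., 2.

H_0 = Z,  H_1 = Z/2,  H_2 = 0.

We work with the vertex ordering A < B < D < E < F < G < J. The simplices of K, each written with vertices in increasing order, are:

  0-simplices (7): A, B, D, E, F, G, J
  1-simplices (18): AB, AD, AE, AF, AG, AJ, BD, BE, BF, BG, DF, DG, DJ, EG, EJ, FG, FJ, GJ
  2-simplices (12): ABD, ABE, ADG, AEJ, AFG, AFJ, BDF, BEG, BFG, DFJ, DGJ, EGJ

Hence C_0 ≅ Z^7, C_1 ≅ Z^18, C_2 ≅ Z^12.

Boundary ∂_1: C_1 → C_0 maps an edge to its endpoints' difference, ∂[p,q] = q − p. For instance
  ∂AJ = J − A.
This gives a 7×18 integer matrix of rank 6; reducing to Smith normal form yields diagonal entries (1,1,1,1,1,1).

The boundary map ∂_2: C_2 → C_1 acts by ∂[p,q,r] = [q,r] − [p,r] + [p,q]. For instance
  ∂BDF = DF − BF + BD,
  ∂ABE = BE − AE + AB.
As a 18×12 matrix over Z this has rank 12, with invariant factors (1,1,1,1,1,1,1,1,1,1,1,2).

Now H_k = ker ∂_k / im ∂_{k+1}, so:

  H_0: rank C_0 − rank ∂_1 = 7 − 6 = 1, and the invariant factors of ∂_1 are all 1, so H_0 ≅ Z.
  H_1: rank ker ∂_1 − rank ∂_2 = (18 − 6) − 12 = 0, and ∂_2 has invariant factor 2 > 1, so H_1 ≅ Z/2.
  H_2: rank ker ∂_2 − rank ∂_3 = (12 − 12) − 0 = 0, and there is no ∂_3, so H_2 ≅ 0.

As a check, the Euler characteristic is 7 − 18 + 12 = 1, which agrees with 1 − 0 + 0 = 1.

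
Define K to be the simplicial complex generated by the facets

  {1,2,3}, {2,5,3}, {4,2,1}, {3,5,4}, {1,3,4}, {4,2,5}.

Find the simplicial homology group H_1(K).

We work with the vertex ordering 1 < 2 < 3 < 4 < 5. The simplices of K, each written with vertices in increasing order, are:

  0-simplices (5): [1], [2], [3], [4], [5]
  1-simplices (9): [1,2], [1,3], [1,4], [2,3], [2,4], [2,5], [3,4], [3,5], [4,5]
  2-simplices (6): [1,2,3], [1,2,4], [1,3,4], [2,3,5], [2,4,5], [3,4,5]

so the chain groups are C_0 ≅ Z^5, C_1 ≅ Z^9, C_2 ≅ Z^6.

∂_1: C_1 → C_0 is given by ∂[p,q] = [q] − [p]. For instance
  ∂[2,4] = [4] − [2].
This gives a 5×9 integer matrix of rank 4; reducing to Smith normal form yields diagonal entries (1,1,1,1).

∂_2: C_2 → C_1 acts by ∂[p,q,r] = [q,r] − [p,r] + [p,q]. For instance
  ∂[3,4,5] = [4,5] − [3,5] + [3,4],
  ∂[1,3,4] = [3,4] − [1,4] + [1,3].
As a 9×6 matrix over Z this has rank 5, with invariant factors (1,1,1,1,1).

From H_k ≅ ker(∂_k) / im(∂_{k+1}) we obtain:

  H_1: rank ker ∂_1 − rank ∂_2 = (9 − 4) − 5 = 0, and the invariant factors of ∂_2 are all 1, so H_1 ≅ 0.

(K is a triangulation of the 2-sphere S^2.)

H_1 = 0.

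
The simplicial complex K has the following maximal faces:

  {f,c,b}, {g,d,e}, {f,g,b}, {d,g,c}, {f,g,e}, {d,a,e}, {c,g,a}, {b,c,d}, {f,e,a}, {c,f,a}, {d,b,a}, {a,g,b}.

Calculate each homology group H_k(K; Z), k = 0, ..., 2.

Order the vertices as a < b < c < d < e < f < g. Listing each simplex with vertices in this order, K has dimension 2 with simplices:

  0-simplices (7): a, b, c, d, e, f, g
  1-simplices (18): ab, ac, ad, ae, af, ag, bc, bd, bf, bg, cd, cf, cg, de, dg, ef, eg, fg
  2-simplices (12): abd, abg, acf, acg, ade, aef, bcd, bcf, bfg, cdg, deg, efg

Hence C_0 ≅ Z^7, C_1 ≅ Z^18, C_2 ≅ Z^12.

Boundary ∂_1: C_1 → C_0 is given by ∂[p,q] = [q] − [p]. For instance
  ∂de = e − d.
As a 7×18 matrix over Z this has rank 6, with invariant factors (1,1,1,1,1,1).

∂_2: C_2 → C_1 acts by ∂[p,q,r] = [q,r] − [p,r] + [p,q]. For instance
  ∂efg = fg − eg + ef,
  ∂abg = bg − ag + ab.
As a 18×12 matrix over Z this has rank 12, with invariant factors (1,1,1,1,1,1,1,1,1,1,1,2).

Reading off H_k = ker ∂_k / im ∂_{k+1}:

  H_0: rank C_0 − rank ∂_1 = 7 − 6 = 1, and the invariant factors of ∂_1 are all 1, so H_0 = Z.
  H_1: rank ker ∂_1 − rank ∂_2 = (18 − 6) − 12 = 0, and ∂_2 has invariant factor 2 > 1, so H_1 = Z/2.
  H_2: rank ker ∂_2 − rank ∂_3 = (12 − 12) − 0 = 0, and there is no ∂_3, so H_2 = 0.

H_0 = Z,  H_1 = Z/2,  H_2 = 0.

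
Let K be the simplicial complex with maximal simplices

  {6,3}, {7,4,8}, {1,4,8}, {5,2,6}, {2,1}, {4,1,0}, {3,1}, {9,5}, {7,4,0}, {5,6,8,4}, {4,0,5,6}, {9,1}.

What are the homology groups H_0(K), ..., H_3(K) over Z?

Fix the vertex order 0 < 1 < 2 < 3 < 4 < 5 < 6 < 7 < 8 < 9 and write every simplex with vertices in increasing order. Then dim K = 3 and the simplices of K are:

  0-simplices (10): [0], [1], [2], [3], [4], [5], [6], [7], [8], [9]
  1-simplices (22): [0,1], [0,4], [0,5], [0,6], [0,7], [1,2], [1,3], [1,4], [1,8], [1,9], [2,5], [2,6], [3,6], [4,5], [4,6], [4,7], [4,8], [5,6], [5,8], [5,9], [6,8], [7,8]
  2-simplices (12): [0,1,4], [0,4,5], [0,4,6], [0,4,7], [0,5,6], [1,4,8], [2,5,6], [4,5,6], [4,5,8], [4,6,8], [4,7,8], [5,6,8]
  3-simplices (2): [0,4,5,6], [4,5,6,8]

Hence C_0 ≅ Z^10, C_1 ≅ Z^22, C_2 ≅ Z^12, C_3 ≅ Z^2.

∂_1: C_1 → C_0 maps an edge to its endpoints' difference, ∂[p,q] = q − p.
As a 10×22 matrix over Z this has rank 9, with invariant factors (1,1,1,1,1,1,1,1,1).

∂_2: C_2 → C_1 acts by ∂[p,q,r] = [q,r] − [p,r] + [p,q]. For instance
  ∂[4,5,8] = [5,8] − [4,8] + [4,5],
  ∂[4,5,6] = [5,6] − [4,6] + [4,5].
As a 22×12 matrix over Z this has rank 10, with invariant factors (1,1,1,1,1,1,1,1,1,1).

∂_3: C_3 → C_2 sends each 3-simplex σ to the alternating sum Σ_i (−1)^i (σ with its i-th vertex removed). For instance
  ∂[4,5,6,8] = [5,6,8] − [4,6,8] + [4,5,8] − [4,5,6],
  ∂[0,4,5,6] = [4,5,6] − [0,5,6] + [0,4,6] − [0,4,5].
This gives a 12×2 integer matrix of rank 2; reducing to Smith normal form yields diagonal entries (1,1).

Now H_k = ker ∂_k / im ∂_{k+1}, so:

  H_0: rank C_0 − rank ∂_1 = 10 − 9 = 1, and the invariant factors of ∂_1 are all 1, so H_0 = Z.
  H_1: rank ker ∂_1 − rank ∂_2 = (22 − 9) − 10 = 3, and the invariant factors of ∂_2 are all 1, so H_1 = Z^3.
  H_2: rank ker ∂_2 − rank ∂_3 = (12 − 10) − 2 = 0, and the invariant factors of ∂_3 are all 1, so H_2 = 0.
  H_3: rank ker ∂_3 − rank ∂_4 = (2 − 2) − 0 = 0, and there is no ∂_4, so H_3 = 0.

H_0 ≅ Z,  H_1 ≅ Z^3,  H_2 = 0,  H_3 = 0.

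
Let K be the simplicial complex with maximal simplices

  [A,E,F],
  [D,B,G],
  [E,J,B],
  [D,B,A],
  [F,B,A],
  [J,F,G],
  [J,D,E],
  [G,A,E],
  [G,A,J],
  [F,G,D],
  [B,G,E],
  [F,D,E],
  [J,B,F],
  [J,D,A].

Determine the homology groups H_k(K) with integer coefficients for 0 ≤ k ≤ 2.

H_0 ≅ Z,  H_1 ≅ Z^2,  H_2 ≅ Z.

We work with the vertex ordering A < B < D < E < F < G < J. The simplices of K, each written with vertices in increasing order, are:

  0-simplices (7): A, B, D, E, F, G, J
  1-simplices (21): AB, AD, AE, AF, AG, AJ, BD, BE, BF, BG, BJ, DE, DF, DG, DJ, EF, EG, EJ, FG, FJ, GJ
  2-simplices (14): ABD, ABF, ADJ, AEF, AEG, AGJ, BDG, BEG, BEJ, BFJ, DEF, DEJ, DFG, FGJ

so the chain groups are C_0 ≅ Z^7, C_1 ≅ Z^21, C_2 ≅ Z^14.

The boundary map ∂_1: C_1 → C_0 is given by ∂[p,q] = [q] − [p]. For instance
  ∂AE = E − A.
The resulting 7×21 matrix has rank 6, and its Smith normal form has invariant factors (1,1,1,1,1,1).

Boundary ∂_2: C_2 → C_1 maps a triangle to the signed sum of its edges. For instance
  ∂BDG = DG − BG + BD,
  ∂BEG = EG − BG + BE.
As a 21×14 matrix over Z this has rank 13, with invariant factors (1,1,1,1,1,1,1,1,1,1,1,1,1).

Computing H_k = (kernel of ∂_k) / (image of ∂_{k+1}):

  H_0: rank C_0 − rank ∂_1 = 7 − 6 = 1, and the invariant factors of ∂_1 are all 1, so H_0 = Z.
  H_1: rank ker ∂_1 − rank ∂_2 = (21 − 6) − 13 = 2, and the invariant factors of ∂_2 are all 1, so H_1 = Z^2.
  H_2: rank ker ∂_2 − rank ∂_3 = (14 − 13) − 0 = 1, and there is no ∂_3, so H_2 = Z.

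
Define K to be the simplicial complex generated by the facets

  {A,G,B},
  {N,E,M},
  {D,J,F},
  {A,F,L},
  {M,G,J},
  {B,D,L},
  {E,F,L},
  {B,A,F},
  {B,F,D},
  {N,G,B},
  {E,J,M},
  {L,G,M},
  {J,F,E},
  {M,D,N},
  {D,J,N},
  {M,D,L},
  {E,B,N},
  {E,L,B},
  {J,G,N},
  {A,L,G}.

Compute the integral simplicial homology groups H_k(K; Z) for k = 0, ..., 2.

Fix the vertex order A < B < D < E < F < G < J < L < M < N and write every simplex with vertices in increasing order. Then dim K = 2 and the simplices of K are:

  0-simplices (10): A, B, D, E, F, G, J, L, M, N
  1-simplices (30): AB, AF, AG, AL, BD, BE, BF, BG, BL, BN, DF, DJ, DL, DM, DN, EF, EJ, EL, EM, EN, FJ, FL, GJ, GL, GM, GN, JM, JN, LM, MN
  2-simplices (20): ABF, ABG, AFL, AGL, BDF, BDL, BEL, BEN, BGN, DFJ, DJN, DLM, DMN, EFJ, EFL, EJM, EMN, GJM, GJN, GLM

Hence C_0 ≅ Z^10, C_1 ≅ Z^30, C_2 ≅ Z^20.

The boundary map ∂_1: C_1 → C_0 maps an edge to its endpoints' difference, ∂[p,q] = q − p. For instance
  ∂DM = M − D.
The resulting 10×30 matrix has rank 9, and its Smith normal form has invariant factors (1,1,1,1,1,1,1,1,1).

Boundary ∂_2: C_2 → C_1 sends each 2-simplex [p,q,r] to [q,r] − [p,r] + [p,q]. For instance
  ∂EJM = JM − EM + EJ,
  ∂BDL = DL − BL + BD.
The 30×20 boundary matrix has rank 20 and Smith normal form diag(1,1,1,1,1,1,1,1,1,1,1,1,1,1,1,1,1,1,1,2).

Computing H_k = (kernel of ∂_k) / (image of ∂_{k+1}):

  H_0: rank C_0 − rank ∂_1 = 10 − 9 = 1, and the invariant factors of ∂_1 are all 1, so H_0 ≅ Z.
  H_1: rank ker ∂_1 − rank ∂_2 = (30 − 9) − 20 = 1, and ∂_2 has invariant factor 2 > 1, so H_1 ≅ Z ⊕ Z/2.
  H_2: rank ker ∂_2 − rank ∂_3 = (20 − 20) − 0 = 0, and there is no ∂_3, so H_2 ≅ 0.

As a check, the Euler characteristic is 10 − 30 + 20 = 0, which agrees with 1 − 1 + 0 = 0.
(K is a triangulation of the Klein bottle.)

H_0 ≅ Z,  H_1 ≅ Z ⊕ Z/2,  H_2 = 0.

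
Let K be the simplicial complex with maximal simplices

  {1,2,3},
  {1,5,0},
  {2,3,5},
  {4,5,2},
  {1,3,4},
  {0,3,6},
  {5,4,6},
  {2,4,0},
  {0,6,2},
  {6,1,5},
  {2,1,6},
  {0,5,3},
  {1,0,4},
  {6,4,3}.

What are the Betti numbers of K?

b_0 = 1, b_1 = 2, b_2 = 1.

We work with the vertex ordering 0 < 1 < 2 < 3 < 4 < 5 < 6. The simplices of K, each written with vertices in increasing order, are:

  0-simplices (7): [0], [1], [2], [3], [4], [5], [6]
  1-simplices (21): [0,1], [0,2], [0,3], [0,4], [0,5], [0,6], [1,2], [1,3], [1,4], [1,5], [1,6], [2,3], [2,4], [2,5], [2,6], [3,4], [3,5], [3,6], [4,5], [4,6], [5,6]
  2-simplices (14): [0,1,4], [0,1,5], [0,2,4], [0,2,6], [0,3,5], [0,3,6], [1,2,3], [1,2,6], [1,3,4], [1,5,6], [2,3,5], [2,4,5], [3,4,6], [4,5,6]

so the chain groups are C_0 ≅ Z^7, C_1 ≅ Z^21, C_2 ≅ Z^14.

Boundary ∂_1: C_1 → C_0 maps an edge to its endpoints' difference, ∂[p,q] = q − p. For instance
  ∂[1,5] = [5] − [1].
As a 7×21 matrix over Z this has rank 6, with invariant factors (1,1,1,1,1,1).

∂_2: C_2 → C_1 acts by ∂[p,q,r] = [q,r] − [p,r] + [p,q]. For instance
  ∂[4,5,6] = [5,6] − [4,6] + [4,5],
  ∂[1,2,3] = [2,3] − [1,3] + [1,2].
As a 21×14 matrix over Z this has rank 13, with invariant factors (1,1,1,1,1,1,1,1,1,1,1,1,1).

Computing H_k = (kernel of ∂_k) / (image of ∂_{k+1}):

  H_0: rank C_0 − rank ∂_1 = 7 − 6 = 1, and the invariant factors of ∂_1 are all 1, so H_0 ≅ Z.
  H_1: rank ker ∂_1 − rank ∂_2 = (21 − 6) − 13 = 2, and the invariant factors of ∂_2 are all 1, so H_1 ≅ Z^2.
  H_2: rank ker ∂_2 − rank ∂_3 = (14 − 13) − 0 = 1, and there is no ∂_3, so H_2 ≅ Z.

Hence the Betti numbers are b_0 = 1, b_1 = 2, b_2 = 1.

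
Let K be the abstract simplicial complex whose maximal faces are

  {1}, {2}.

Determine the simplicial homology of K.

We work with the vertex ordering 1 < 2. The simplices of K, each written with vertices in increasing order, are:

  0-simplices (2): [1], [2]

so the chain groups are C_0 ≅ Z^2.

From H_k ≅ ker(∂_k) / im(∂_{k+1}) we obtain:

  H_0: rank C_0 − rank ∂_1 = 2 − 0 = 2, and there is no ∂_1, so H_0 ≅ Z^2.

H_0 ≅ Z^2.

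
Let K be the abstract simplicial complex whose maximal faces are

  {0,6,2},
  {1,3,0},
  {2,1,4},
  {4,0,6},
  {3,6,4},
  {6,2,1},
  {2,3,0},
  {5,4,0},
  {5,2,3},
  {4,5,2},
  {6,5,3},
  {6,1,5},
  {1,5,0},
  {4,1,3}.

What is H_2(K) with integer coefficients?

H_2 = Z.

Fix the vertex order 0 < 1 < 2 < 3 < 4 < 5 < 6 and write every simplex with vertices in increasing order. Then dim K = 2 and the simplices of K are:

  0-simplices (7): [0], [1], [2], [3], [4], [5], [6]
  1-simplices (21): [0,1], [0,2], [0,3], [0,4], [0,5], [0,6], [1,2], [1,3], [1,4], [1,5], [1,6], [2,3], [2,4], [2,5], [2,6], [3,4], [3,5], [3,6], [4,5], [4,6], [5,6]
  2-simplices (14): [0,1,3], [0,1,5], [0,2,3], [0,2,6], [0,4,5], [0,4,6], [1,2,4], [1,2,6], [1,3,4], [1,5,6], [2,3,5], [2,4,5], [3,4,6], [3,5,6]

Hence C_0 ≅ Z^7, C_1 ≅ Z^21, C_2 ≅ Z^14.

∂_1: C_1 → C_0 is given by ∂[p,q] = [q] − [p].
The resulting 7×21 matrix has rank 6, and its Smith normal form has invariant factors (1,1,1,1,1,1).

The boundary map ∂_2: C_2 → C_1 sends each 2-simplex [p,q,r] to [q,r] − [p,r] + [p,q]. For instance
  ∂[2,3,5] = [3,5] − [2,5] + [2,3],
  ∂[0,2,6] = [2,6] − [0,6] + [0,2].
The 21×14 boundary matrix has rank 13 and Smith normal form diag(1,1,1,1,1,1,1,1,1,1,1,1,1).

Reading off H_k = ker ∂_k / im ∂_{k+1}:

  H_2: rank ker ∂_2 − rank ∂_3 = (14 − 13) − 0 = 1, and there is no ∂_3, so H_2 = Z.

(K is a triangulation of the torus T^2.)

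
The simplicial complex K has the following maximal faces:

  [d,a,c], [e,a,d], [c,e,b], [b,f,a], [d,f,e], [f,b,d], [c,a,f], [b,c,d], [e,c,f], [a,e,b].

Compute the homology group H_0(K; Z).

H_0 = Z.

Order the vertices as a < b < c < d < e < f. Listing each simplex with vertices in this order, K has dimension 2 with simplices:

  0-simplices (6): a, b, c, d, e, f
  1-simplices (15): ab, ac, ad, ae, af, bc, bd, be, bf, cd, ce, cf, de, df, ef
  2-simplices (10): abe, abf, acd, acf, ade, bcd, bce, bdf, cef, def

so the chain groups are C_0 ≅ Z^6, C_1 ≅ Z^15, C_2 ≅ Z^10.

The boundary map ∂_1: C_1 → C_0 is given by ∂[p,q] = [q] − [p]. For instance
  ∂ab = b − a.
This gives a 6×15 integer matrix of rank 5; reducing to Smith normal form yields diagonal entries (1,1,1,1,1).

The boundary map ∂_2: C_2 → C_1 maps a triangle to the signed sum of its edges. For instance
  ∂bdf = df − bf + bd,
  ∂bcd = cd − bd + bc.
The 15×10 boundary matrix has rank 10 and Smith normal form diag(1,1,1,1,1,1,1,1,1,2).

Reading off H_k = ker ∂_k / im ∂_{k+1}:

  H_0: rank C_0 − rank ∂_1 = 6 − 5 = 1, and the invariant factors of ∂_1 are all 1, so H_0 = Z.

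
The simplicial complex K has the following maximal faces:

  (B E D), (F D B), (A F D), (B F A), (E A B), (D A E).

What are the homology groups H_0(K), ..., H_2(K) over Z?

Take the total order A < B < D < E < F on the vertex set. Then K (dimension 2) consists of the simplices:

  0-simplices (5): A, B, D, E, F
  1-simplices (9): AB, AD, AE, AF, BD, BE, BF, DE, DF
  2-simplices (6): ABE, ABF, ADE, ADF, BDE, BDF

Hence C_0 ≅ Z^5, C_1 ≅ Z^9, C_2 ≅ Z^6.

∂_1: C_1 → C_0 is given by ∂[p,q] = [q] − [p].
The resulting 5×9 matrix has rank 4, and its Smith normal form has invariant factors (1,1,1,1).

The boundary map ∂_2: C_2 → C_1 acts by ∂[p,q,r] = [q,r] − [p,r] + [p,q]. For instance
  ∂BDF = DF − BF + BD,
  ∂ADF = DF − AF + AD.
The resulting 9×6 matrix has rank 5, and its Smith normal form has invariant factors (1,1,1,1,1).

Computing H_k = (kernel of ∂_k) / (image of ∂_{k+1}):

  H_0: rank C_0 − rank ∂_1 = 5 − 4 = 1, and the invariant factors of ∂_1 are all 1, so H_0 ≅ Z.
  H_1: rank ker ∂_1 − rank ∂_2 = (9 − 4) − 5 = 0, and the invariant factors of ∂_2 are all 1, so H_1 ≅ 0.
  H_2: rank ker ∂_2 − rank ∂_3 = (6 − 5) − 0 = 1, and there is no ∂_3, so H_2 ≅ Z.

(K is a triangulation of the 2-sphere S^2.)

H_0 ≅ Z,  H_1 = 0,  H_2 ≅ Z.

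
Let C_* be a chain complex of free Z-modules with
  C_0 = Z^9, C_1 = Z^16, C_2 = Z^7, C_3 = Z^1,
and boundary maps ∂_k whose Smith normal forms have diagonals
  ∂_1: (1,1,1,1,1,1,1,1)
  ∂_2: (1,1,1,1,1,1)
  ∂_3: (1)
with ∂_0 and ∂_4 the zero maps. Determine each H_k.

H_0: b_0 = 9 − 0 − 8 = 1; torsion from ∂_1 factors > 1: none. So H_0 = Z.
H_1: b_1 = 16 − 8 − 6 = 2; torsion from ∂_2 factors > 1: none. So H_1 = Z^2.
H_2: b_2 = 7 − 6 − 1 = 0; torsion from ∂_3 factors > 1: none. So H_2 = 0.
H_3: b_3 = 1 − 1 − 0 = 0; torsion from ∂_4 factors > 1: none. So H_3 = 0.

H_0 = Z,  H_1 = Z^2,  H_2 = 0,  H_3 = 0.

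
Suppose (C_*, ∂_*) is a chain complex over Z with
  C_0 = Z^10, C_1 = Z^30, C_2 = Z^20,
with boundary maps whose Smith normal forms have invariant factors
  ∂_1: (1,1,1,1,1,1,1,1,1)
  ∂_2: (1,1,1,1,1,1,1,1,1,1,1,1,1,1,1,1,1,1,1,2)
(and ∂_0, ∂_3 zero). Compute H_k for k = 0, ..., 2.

H_0 ≅ Z,  H_1 ≅ Z × Z/2,  H_2 = 0.

H_0: b_0 = 10 − 0 − 9 = 1; torsion from ∂_1 factors > 1: none. So H_0 ≅ Z.
H_1: b_1 = 30 − 9 − 20 = 1; torsion from ∂_2 factors > 1: [2]. So H_1 ≅ Z × Z/2.
H_2: b_2 = 20 − 20 − 0 = 0; torsion from ∂_3 factors > 1: none. So H_2 ≅ 0.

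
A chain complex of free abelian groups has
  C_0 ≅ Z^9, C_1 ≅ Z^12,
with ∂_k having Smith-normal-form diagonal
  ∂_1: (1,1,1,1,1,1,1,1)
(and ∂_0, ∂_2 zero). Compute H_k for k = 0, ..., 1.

H_0 = Z,  H_1 = Z^4.

H_0: b_0 = 9 − 0 − 8 = 1; torsion from ∂_1 factors > 1: none. So H_0 = Z.
H_1: b_1 = 12 − 8 − 0 = 4; torsion from ∂_2 factors > 1: none. So H_1 = Z^4.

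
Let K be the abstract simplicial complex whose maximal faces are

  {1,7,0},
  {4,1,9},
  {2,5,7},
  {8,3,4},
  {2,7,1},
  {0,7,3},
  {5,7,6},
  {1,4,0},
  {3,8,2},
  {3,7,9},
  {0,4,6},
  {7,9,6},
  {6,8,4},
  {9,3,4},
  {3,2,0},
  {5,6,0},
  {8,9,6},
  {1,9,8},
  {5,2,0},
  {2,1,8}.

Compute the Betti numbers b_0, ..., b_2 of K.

Fix the vertex order 0 < 1 < 2 < 3 < 4 < 5 < 6 < 7 < 8 < 9 and write every simplex with vertices in increasing order. Then dim K = 2 and the simplices of K are:

  0-simplices (10): [0], [1], [2], [3], [4], [5], [6], [7], [8], [9]
  1-simplices (30): (30 of them)
  2-simplices (20): (20 of them)

so the chain groups are C_0 ≅ Z^10, C_1 ≅ Z^30, C_2 ≅ Z^20.

∂_1: C_1 → C_0 sends each edge [p,q] (with p < q) to q − p.
The 10×30 boundary matrix has rank 9 and Smith normal form diag(1,1,1,1,1,1,1,1,1).

The boundary map ∂_2: C_2 → C_1 acts by ∂[p,q,r] = [q,r] − [p,r] + [p,q]. For instance
  ∂[3,7,9] = [7,9] − [3,9] + [3,7],
  ∂[0,1,7] = [1,7] − [0,7] + [0,1].
As a 30×20 matrix over Z this has rank 20, with invariant factors (1,1,1,1,1,1,1,1,1,1,1,1,1,1,1,1,1,1,1,2).

From H_k ≅ ker(∂_k) / im(∂_{k+1}) we obtain:

  H_0: rank C_0 − rank ∂_1 = 10 − 9 = 1, and the invariant factors of ∂_1 are all 1, so H_0 ≅ Z.
  H_1: rank ker ∂_1 − rank ∂_2 = (30 − 9) − 20 = 1, and ∂_2 has invariant factor 2 > 1, so H_1 ≅ Z ⊕ Z/2.
  H_2: rank ker ∂_2 − rank ∂_3 = (20 − 20) − 0 = 0, and there is no ∂_3, so H_2 ≅ 0.

As a check, the Euler characteristic is 10 − 30 + 20 = 0, which agrees with 1 − 1 + 0 = 0.
(K is a triangulation of the Klein bottle.)

Hence the Betti numbers are b_0 = 1, b_1 = 1, b_2 = 0.

b_0 = 1, b_1 = 1, b_2 = 0.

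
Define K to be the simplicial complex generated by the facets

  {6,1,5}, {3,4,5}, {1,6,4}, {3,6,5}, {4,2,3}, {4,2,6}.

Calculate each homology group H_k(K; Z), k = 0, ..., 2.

Take the total order 1 < 2 < 3 < 4 < 5 < 6 on the vertex set. Then K (dimension 2) consists of the simplices:

  0-simplices (6): [1], [2], [3], [4], [5], [6]
  1-simplices (12): [1,4], [1,5], [1,6], [2,3], [2,4], [2,6], [3,4], [3,5], [3,6], [4,5], [4,6], [5,6]
  2-simplices (6): [1,4,6], [1,5,6], [2,3,4], [2,4,6], [3,4,5], [3,5,6]

giving chain groups C_0 ≅ Z^6, C_1 ≅ Z^12, C_2 ≅ Z^6.

Boundary ∂_1: C_1 → C_0 maps an edge to its endpoints' difference, ∂[p,q] = q − p.
The 6×12 boundary matrix has rank 5 and Smith normal form diag(1,1,1,1,1).

∂_2: C_2 → C_1 maps a triangle to the signed sum of its edges. For instance
  ∂[1,5,6] = [5,6] − [1,6] + [1,5],
  ∂[2,4,6] = [4,6] − [2,6] + [2,4].
The resulting 12×6 matrix has rank 6, and its Smith normal form has invariant factors (1,1,1,1,1,1).

Reading off H_k = ker ∂_k / im ∂_{k+1}:

  H_0: rank C_0 − rank ∂_1 = 6 − 5 = 1, and the invariant factors of ∂_1 are all 1, so H_0 = Z.
  H_1: rank ker ∂_1 − rank ∂_2 = (12 − 5) − 6 = 1, and the invariant factors of ∂_2 are all 1, so H_1 = Z.
  H_2: rank ker ∂_2 − rank ∂_3 = (6 − 6) − 0 = 0, and there is no ∂_3, so H_2 = 0.

As a check, the Euler characteristic is 6 − 12 + 6 = 0, which agrees with 1 − 1 + 0 = 0.

H_0 ≅ Z,  H_1 ≅ Z,  H_2 = 0.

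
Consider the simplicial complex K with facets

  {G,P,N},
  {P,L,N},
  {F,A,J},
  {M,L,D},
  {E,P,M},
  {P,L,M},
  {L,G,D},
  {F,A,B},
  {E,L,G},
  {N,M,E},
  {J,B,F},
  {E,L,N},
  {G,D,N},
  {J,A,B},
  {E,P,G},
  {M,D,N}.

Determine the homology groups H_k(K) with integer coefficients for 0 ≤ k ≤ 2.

Take the total order A < B < D < E < F < G < J < L < M < N < P on the vertex set. Then K (dimension 2) consists of the simplices:

  0-simplices (11): A, B, D, E, F, G, J, L, M, N, P
  1-simplices (24): AB, AF, AJ, BF, BJ, DG, DL, DM, DN, EG, EL, EM, EN, EP, FJ, GL, GN, GP, LM, LN, LP, MN, MP, NP
  2-simplices (16): ABF, ABJ, AFJ, BFJ, DGL, DGN, DLM, DMN, EGL, EGP, ELN, EMN, EMP, GNP, LMP, LNP

giving chain groups C_0 ≅ Z^11, C_1 ≅ Z^24, C_2 ≅ Z^16.

Boundary ∂_1: C_1 → C_0 is given by ∂[p,q] = [q] − [p].
The resulting 11×24 matrix has rank 9, and its Smith normal form has invariant factors (1,1,1,1,1,1,1,1,1).

The boundary map ∂_2: C_2 → C_1 maps a triangle to the signed sum of its edges. For instance
  ∂DGN = GN − DN + DG,
  ∂LNP = NP − LP + LN.
The resulting 24×16 matrix has rank 15, and its Smith normal form has invariant factors (1,1,1,1,1,1,1,1,1,1,1,1,1,1,2).

Reading off H_k = ker ∂_k / im ∂_{k+1}:

  H_0: rank C_0 − rank ∂_1 = 11 − 9 = 2, and the invariant factors of ∂_1 are all 1, so H_0 ≅ Z^2.
  H_1: rank ker ∂_1 − rank ∂_2 = (24 − 9) − 15 = 0, and ∂_2 has invariant factor 2 > 1, so H_1 ≅ Z/2.
  H_2: rank ker ∂_2 − rank ∂_3 = (16 − 15) − 0 = 1, and there is no ∂_3, so H_2 ≅ Z.

As a check, the Euler characteristic is 11 − 24 + 16 = 3, which agrees with 2 − 0 + 1 = 3.

H_0 = Z^2,  H_1 = Z/2,  H_2 = Z.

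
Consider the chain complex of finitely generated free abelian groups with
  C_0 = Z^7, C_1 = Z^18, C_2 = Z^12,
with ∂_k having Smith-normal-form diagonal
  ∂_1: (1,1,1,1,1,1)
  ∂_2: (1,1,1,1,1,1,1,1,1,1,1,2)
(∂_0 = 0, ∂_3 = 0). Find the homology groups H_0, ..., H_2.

H_0 ≅ Z,  H_1 ≅ Z_2,  H_2 = 0.

H_0: b_0 = 7 − 0 − 6 = 1; torsion from ∂_1 factors > 1: none. So H_0 ≅ Z.
H_1: b_1 = 18 − 6 − 12 = 0; torsion from ∂_2 factors > 1: [2]. So H_1 ≅ Z_2.
H_2: b_2 = 12 − 12 − 0 = 0; torsion from ∂_3 factors > 1: none. So H_2 ≅ 0.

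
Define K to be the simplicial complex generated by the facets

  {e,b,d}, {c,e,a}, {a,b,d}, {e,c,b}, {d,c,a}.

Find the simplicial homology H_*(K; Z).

Order the vertices as a < b < c < d < e. Listing each simplex with vertices in this order, K has dimension 2 with simplices:

  0-simplices (5): a, b, c, d, e
  1-simplices (10): ab, ac, ad, ae, bc, bd, be, cd, ce, de
  2-simplices (5): abd, acd, ace, bce, bde

giving chain groups C_0 ≅ Z^5, C_1 ≅ Z^10, C_2 ≅ Z^5.

∂_1: C_1 → C_0 sends each edge [p,q] (with p < q) to q − p.
The 5×10 boundary matrix has rank 4 and Smith normal form diag(1,1,1,1).

∂_2: C_2 → C_1 maps a triangle to the signed sum of its edges. For instance
  ∂abd = bd − ad + ab,
  ∂acd = cd − ad + ac.
The resulting 10×5 matrix has rank 5, and its Smith normal form has invariant factors (1,1,1,1,1).

Reading off H_k = ker ∂_k / im ∂_{k+1}:

  H_0: rank C_0 − rank ∂_1 = 5 − 4 = 1, and the invariant factors of ∂_1 are all 1, so H_0 = Z.
  H_1: rank ker ∂_1 − rank ∂_2 = (10 − 4) − 5 = 1, and the invariant factors of ∂_2 are all 1, so H_1 = Z.
  H_2: rank ker ∂_2 − rank ∂_3 = (5 − 5) − 0 = 0, and there is no ∂_3, so H_2 = 0.

H_0 ≅ Z,  H_1 ≅ Z,  H_2 = 0.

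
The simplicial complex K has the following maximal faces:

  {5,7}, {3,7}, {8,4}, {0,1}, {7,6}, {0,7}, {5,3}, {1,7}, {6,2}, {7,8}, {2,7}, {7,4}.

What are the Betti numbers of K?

b_0 = 1, b_1 = 4.

Order the vertices as 0 < 1 < 2 < 3 < 4 < 5 < 6 < 7 < 8. Listing each simplex with vertices in this order, K has dimension 1 with simplices:

  0-simplices (9): [0], [1], [2], [3], [4], [5], [6], [7], [8]
  1-simplices (12): [0,1], [0,7], [1,7], [2,6], [2,7], [3,5], [3,7], [4,7], [4,8], [5,7], [6,7], [7,8]

so the chain groups are C_0 ≅ Z^9, C_1 ≅ Z^12.

∂_1: C_1 → C_0 sends each edge [p,q] (with p < q) to q − p.
This gives a 9×12 integer matrix of rank 8; reducing to Smith normal form yields diagonal entries (1,1,1,1,1,1,1,1).

From H_k ≅ ker(∂_k) / im(∂_{k+1}) we obtain:

  H_0: rank C_0 − rank ∂_1 = 9 − 8 = 1, and the invariant factors of ∂_1 are all 1, so H_0 ≅ Z.
  H_1: rank ker ∂_1 − rank ∂_2 = (12 − 8) − 0 = 4, and there is no ∂_2, so H_1 ≅ Z^4.

(K is a triangulation of a wedge of 4 circles.)

Hence the Betti numbers are b_0 = 1, b_1 = 4.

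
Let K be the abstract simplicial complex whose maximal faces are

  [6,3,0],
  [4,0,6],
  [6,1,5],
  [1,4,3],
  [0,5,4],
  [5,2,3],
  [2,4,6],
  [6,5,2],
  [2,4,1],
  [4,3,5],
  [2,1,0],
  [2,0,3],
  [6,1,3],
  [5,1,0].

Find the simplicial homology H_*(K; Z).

H_0 = Z,  H_1 = Z^2,  H_2 = Z.

Take the total order 0 < 1 < 2 < 3 < 4 < 5 < 6 on the vertex set. Then K (dimension 2) consists of the simplices:

  0-simplices (7): [0], [1], [2], [3], [4], [5], [6]
  1-simplices (21): [0,1], [0,2], [0,3], [0,4], [0,5], [0,6], [1,2], [1,3], [1,4], [1,5], [1,6], [2,3], [2,4], [2,5], [2,6], [3,4], [3,5], [3,6], [4,5], [4,6], [5,6]
  2-simplices (14): [0,1,2], [0,1,5], [0,2,3], [0,3,6], [0,4,5], [0,4,6], [1,2,4], [1,3,4], [1,3,6], [1,5,6], [2,3,5], [2,4,6], [2,5,6], [3,4,5]

Hence C_0 ≅ Z^7, C_1 ≅ Z^21, C_2 ≅ Z^14.

The boundary map ∂_1: C_1 → C_0 maps an edge to its endpoints' difference, ∂[p,q] = q − p. For instance
  ∂[2,3] = [3] − [2].
The 7×21 boundary matrix has rank 6 and Smith normal form diag(1,1,1,1,1,1).

∂_2: C_2 → C_1 acts by ∂[p,q,r] = [q,r] − [p,r] + [p,q]. For instance
  ∂[2,3,5] = [3,5] − [2,5] + [2,3],
  ∂[0,4,5] = [4,5] − [0,5] + [0,4].
This gives a 21×14 integer matrix of rank 13; reducing to Smith normal form yields diagonal entries (1,1,1,1,1,1,1,1,1,1,1,1,1).

From H_k ≅ ker(∂_k) / im(∂_{k+1}) we obtain:

  H_0: rank C_0 − rank ∂_1 = 7 − 6 = 1, and the invariant factors of ∂_1 are all 1, so H_0 = Z.
  H_1: rank ker ∂_1 − rank ∂_2 = (21 − 6) − 13 = 2, and the invariant factors of ∂_2 are all 1, so H_1 = Z^2.
  H_2: rank ker ∂_2 − rank ∂_3 = (14 − 13) − 0 = 1, and there is no ∂_3, so H_2 = Z.

As a check, the Euler characteristic is 7 − 21 + 14 = 0, which agrees with 1 − 2 + 1 = 0.
(K is a triangulation of the torus T^2.)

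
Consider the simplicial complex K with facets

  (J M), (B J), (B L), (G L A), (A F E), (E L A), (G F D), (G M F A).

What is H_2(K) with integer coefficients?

H_2 ≅ 0.

Take the total order A < B < D < E < F < G < J < L < M on the vertex set. Then K (dimension 3) consists of the simplices:

  0-simplices (9): A, B, D, E, F, G, J, L, M
  1-simplices (16): AE, AF, AG, AL, AM, BJ, BL, DF, DG, EF, EL, FG, FM, GL, GM, JM
  2-simplices (8): AEF, AEL, AFG, AFM, AGL, AGM, DFG, FGM
  3-simplices (1): AFGM

Hence C_0 ≅ Z^9, C_1 ≅ Z^16, C_2 ≅ Z^8, C_3 ≅ Z^1.

∂_1: C_1 → C_0 is given by ∂[p,q] = [q] − [p].
The 9×16 boundary matrix has rank 8 and Smith normal form diag(1,1,1,1,1,1,1,1).

The boundary map ∂_2: C_2 → C_1 acts by ∂[p,q,r] = [q,r] − [p,r] + [p,q]. For instance
  ∂AGM = GM − AM + AG,
  ∂AGL = GL − AL + AG.
As a 16×8 matrix over Z this has rank 7, with invariant factors (1,1,1,1,1,1,1).

Boundary ∂_3: C_3 → C_2 sends each 3-simplex σ to the alternating sum Σ_i (−1)^i (σ with its i-th vertex removed). For instance
  ∂AFGM = FGM − AGM + AFM − AFG.
As a 8×1 matrix over Z this has rank 1, with invariant factors (1).

Now H_k = ker ∂_k / im ∂_{k+1}, so:

  H_2: rank ker ∂_2 − rank ∂_3 = (8 − 7) − 1 = 0, and the invariant factors of ∂_3 are all 1, so H_2 = 0.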